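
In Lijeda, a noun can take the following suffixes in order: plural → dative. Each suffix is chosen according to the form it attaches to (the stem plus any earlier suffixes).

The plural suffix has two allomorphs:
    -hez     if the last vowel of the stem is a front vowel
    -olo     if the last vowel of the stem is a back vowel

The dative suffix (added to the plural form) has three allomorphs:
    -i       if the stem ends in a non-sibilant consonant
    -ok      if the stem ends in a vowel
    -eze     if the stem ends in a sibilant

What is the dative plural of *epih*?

*epih* — last vowel /i/ (a front vowel) → -hez → *epihhez*.
The plural form *epihhez* — final sound /z/ (a sibilant) → -eze → *epihhezeze*.

epihhezeze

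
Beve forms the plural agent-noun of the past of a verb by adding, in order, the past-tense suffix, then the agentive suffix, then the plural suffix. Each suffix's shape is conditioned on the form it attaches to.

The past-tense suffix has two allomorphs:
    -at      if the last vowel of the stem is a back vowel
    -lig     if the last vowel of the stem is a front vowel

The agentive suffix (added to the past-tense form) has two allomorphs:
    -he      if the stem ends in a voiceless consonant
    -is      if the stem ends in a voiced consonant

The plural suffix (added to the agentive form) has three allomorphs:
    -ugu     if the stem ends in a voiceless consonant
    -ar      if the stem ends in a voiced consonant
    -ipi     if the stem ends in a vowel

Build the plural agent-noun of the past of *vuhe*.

vuheligisugu

*vuhe* — last vowel /e/ (a front vowel) → -lig → *vuhelig*.
Since the final consonant of the past-tense form *vuhelig* is /g/ (voiced), it takes -is, giving *vuheligis*.
Since the final sound of the agentive form *vuheligis* is /s/ (a voiceless consonant), it takes -ugu, giving *vuheligisugu*.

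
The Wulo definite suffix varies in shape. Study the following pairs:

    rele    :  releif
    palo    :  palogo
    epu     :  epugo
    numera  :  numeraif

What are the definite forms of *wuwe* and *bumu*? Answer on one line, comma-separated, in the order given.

wuweif, bumugo

The pattern is rounding harmony: -go when the last vowel of the stem is a rounded vowel (*palo*, *epu*); -if when the last vowel of the stem is an unrounded vowel (*rele*, *numera*).
*wuwe*: last vowel = /e/, an unrounded vowel → -if → *wuweif*.
*bumu* — last vowel /u/ (a rounded vowel) → -go → *bumugo*.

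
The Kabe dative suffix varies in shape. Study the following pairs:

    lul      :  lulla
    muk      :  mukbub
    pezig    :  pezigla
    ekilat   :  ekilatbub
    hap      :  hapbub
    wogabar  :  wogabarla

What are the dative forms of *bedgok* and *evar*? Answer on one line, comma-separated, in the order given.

Looking at the final consonant of each stem: -bub when the stem ends in a voiceless consonant (*muk*, *ekilat*, *hap*); -la when the stem ends in a voiced consonant (*lul*, *pezig*, *wogabar*).
*bedgok* — final consonant /k/ (voiceless) → -bub → *bedgokbub*.
The final consonant of *evar* is /r/, which is voiced, so the suffix is -la, giving *evarla*.

bedgokbub, evarla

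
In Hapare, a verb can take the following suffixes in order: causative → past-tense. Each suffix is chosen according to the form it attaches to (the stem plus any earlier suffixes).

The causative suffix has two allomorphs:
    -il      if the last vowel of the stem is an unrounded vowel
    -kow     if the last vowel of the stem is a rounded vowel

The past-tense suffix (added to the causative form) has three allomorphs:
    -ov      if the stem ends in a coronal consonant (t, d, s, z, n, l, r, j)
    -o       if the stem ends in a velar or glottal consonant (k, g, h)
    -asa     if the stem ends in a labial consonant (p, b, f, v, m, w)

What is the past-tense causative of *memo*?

memokowasa

*memo*: last vowel = /o/, a rounded vowel → -kow → *memokow*.
The final consonant of the causative form *memokow* is /w/, which is labial, so the past-tense suffix is -asa, giving *memokowasa*.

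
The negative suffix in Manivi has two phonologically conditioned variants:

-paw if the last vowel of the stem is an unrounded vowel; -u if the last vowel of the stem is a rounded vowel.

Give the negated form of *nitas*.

*nitas*: last vowel = /a/, an unrounded vowel → -paw → *nitaspaw*.

nitaspaw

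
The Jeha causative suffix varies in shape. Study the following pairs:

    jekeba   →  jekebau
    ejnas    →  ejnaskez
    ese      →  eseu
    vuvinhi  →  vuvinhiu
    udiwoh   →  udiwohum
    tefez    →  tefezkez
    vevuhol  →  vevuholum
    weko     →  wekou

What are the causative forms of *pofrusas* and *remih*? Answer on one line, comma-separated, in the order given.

pofrusaskez, remihum

Looking at the final sound of each stem: -kez when the stem ends in a sibilant (*ejnas*, *tefez*); -um when the stem ends in a non-sibilant consonant (*udiwoh*, *vevuhol*); -u when the stem ends in a vowel (*jekeba*, *ese*, *vuvinhi*, *weko*).
*pofrusas*: final sound = /s/, a sibilant → -kez → *pofrusaskez*.
*remih* — final sound /h/ (a non-sibilant consonant) → -um → *remihum*.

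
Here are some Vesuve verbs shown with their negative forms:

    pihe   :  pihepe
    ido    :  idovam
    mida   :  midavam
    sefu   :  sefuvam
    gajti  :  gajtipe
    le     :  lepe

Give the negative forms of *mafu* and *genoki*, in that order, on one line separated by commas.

The pattern is front/back vowel harmony: -pe when the last vowel of the stem is a front vowel (*pihe*, *gajti*, *le*); -vam when the last vowel of the stem is a back vowel (*ido*, *mida*, *sefu*).
The last vowel of *mafu* is /u/, which is a back vowel, so the suffix is -vam, giving *mafuvam*.
Since the last vowel of *genoki* is /i/ (a front vowel), it takes -pe, giving *genokipe*.

mafuvam, genokipe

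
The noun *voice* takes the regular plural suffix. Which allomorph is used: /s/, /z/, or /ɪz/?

The stem *voice* ends in a sibilant (/s, z, ʃ, ʒ, tʃ, dʒ/).
The plural suffix surfaces as /ɪz/ after sibilants, /s/ after other voiceless consonants, and /z/ after other voiced sounds.
So the plural -s on *voice* is pronounced /ɪz/.

/ɪz/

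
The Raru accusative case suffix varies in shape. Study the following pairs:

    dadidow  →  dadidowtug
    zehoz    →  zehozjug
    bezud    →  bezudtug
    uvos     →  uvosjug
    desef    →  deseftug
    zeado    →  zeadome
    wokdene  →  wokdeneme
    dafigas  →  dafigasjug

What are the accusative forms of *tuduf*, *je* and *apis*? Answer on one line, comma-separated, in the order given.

Looking at the final sound of each stem: -jug when the stem ends in a sibilant (*zehoz*, *uvos*, *dafigas*); -tug when the stem ends in a non-sibilant consonant (*dadidow*, *bezud*, *desef*); -me when the stem ends in a vowel (*zeado*, *wokdene*).
The final sound of *tuduf* is /f/, which is a non-sibilant consonant, so the suffix is -tug, giving *tuduftug*.
Since the final sound of *je* is /e/ (a vowel), it takes -me, giving *jeme*.
Since the final sound of *apis* is /s/ (a sibilant), it takes -jug, giving *apisjug*.

tuduftug, jeme, apisjug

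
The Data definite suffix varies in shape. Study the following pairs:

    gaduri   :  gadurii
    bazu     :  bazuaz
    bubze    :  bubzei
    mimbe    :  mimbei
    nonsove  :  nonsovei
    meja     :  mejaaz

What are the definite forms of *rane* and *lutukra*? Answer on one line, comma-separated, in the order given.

ranei, lutukraaz

The suffix is conditioned by the last vowel: -i when the last vowel of the stem is a front vowel (*gaduri*, *bubze*, *mimbe*, *nonsove*); -az when the last vowel of the stem is a back vowel (*bazu*, *meja*).
*rane*: last vowel = /e/, a front vowel → -i → *ranei*.
Since the last vowel of *lutukra* is /a/ (a back vowel), it takes -az, giving *lutukraaz*.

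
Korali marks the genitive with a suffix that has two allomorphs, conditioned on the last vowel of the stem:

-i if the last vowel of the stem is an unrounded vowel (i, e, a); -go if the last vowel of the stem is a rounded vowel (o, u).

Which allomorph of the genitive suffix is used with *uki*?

-i

Since the last vowel of *uki* is /i/ (an unrounded vowel), it takes -i.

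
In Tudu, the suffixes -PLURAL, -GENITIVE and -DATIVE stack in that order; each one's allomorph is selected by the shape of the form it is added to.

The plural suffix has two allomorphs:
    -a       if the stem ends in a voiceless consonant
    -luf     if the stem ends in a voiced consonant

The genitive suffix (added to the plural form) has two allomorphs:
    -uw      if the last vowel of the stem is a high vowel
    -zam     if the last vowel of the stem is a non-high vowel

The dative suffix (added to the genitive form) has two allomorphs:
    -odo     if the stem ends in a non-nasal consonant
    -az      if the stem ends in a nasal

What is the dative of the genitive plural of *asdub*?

asdublufuwodo

*asdub* — final consonant /b/ (voiced) → -luf → *asdubluf*.
The plural form *asdubluf*: last vowel = /u/, a high vowel → -uw → *asdublufuw*.
Since the final consonant of the genitive form *asdublufuw* is /w/ (non-nasal), it takes -odo, giving *asdublufuwodo*.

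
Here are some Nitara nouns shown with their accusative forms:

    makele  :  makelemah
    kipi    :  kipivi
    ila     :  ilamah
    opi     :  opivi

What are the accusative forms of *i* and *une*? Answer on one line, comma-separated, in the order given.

ivi, unemah

The pattern is height harmony: -vi when the last vowel of the stem is a high vowel (*kipi*, *opi*); -mah when the last vowel of the stem is a non-high vowel (*makele*, *ila*).
*i*: last vowel = /i/, a high vowel → -vi → *ivi*.
*une*: last vowel = /e/, a non-high vowel → -mah → *unemah*.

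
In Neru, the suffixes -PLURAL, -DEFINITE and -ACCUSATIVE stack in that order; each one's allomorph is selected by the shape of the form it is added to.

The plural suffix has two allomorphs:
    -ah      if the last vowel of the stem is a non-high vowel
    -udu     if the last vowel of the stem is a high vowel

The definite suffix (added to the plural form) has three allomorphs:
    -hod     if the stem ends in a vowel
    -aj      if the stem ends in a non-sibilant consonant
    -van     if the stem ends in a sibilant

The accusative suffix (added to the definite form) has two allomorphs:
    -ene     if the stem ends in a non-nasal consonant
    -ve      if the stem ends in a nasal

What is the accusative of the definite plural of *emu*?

*emu* — last vowel /u/ (a high vowel) → -udu → *emuudu*.
The plural form *emuudu* — final sound /u/ (a vowel) → -hod → *emuuduhod*.
Since the final consonant of the definite form *emuuduhod* is /d/ (non-nasal), it takes -ene, giving *emuuduhodene*.

emuuduhodene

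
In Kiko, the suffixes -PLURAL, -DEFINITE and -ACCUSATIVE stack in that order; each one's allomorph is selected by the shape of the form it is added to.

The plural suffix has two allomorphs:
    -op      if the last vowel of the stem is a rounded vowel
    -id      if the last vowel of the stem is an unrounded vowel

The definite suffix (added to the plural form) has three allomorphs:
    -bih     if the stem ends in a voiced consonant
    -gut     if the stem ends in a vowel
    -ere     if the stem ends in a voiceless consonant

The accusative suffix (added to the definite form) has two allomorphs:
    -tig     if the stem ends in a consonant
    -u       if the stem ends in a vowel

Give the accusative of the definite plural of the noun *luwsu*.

*luwsu*: last vowel = /u/, a rounded vowel → -op → *luwsuop*.
The final sound of the plural form *luwsuop* is /p/, which is a voiceless consonant, so the definite suffix is -ere, giving *luwsuopere*.
The final sound of the definite form *luwsuopere* is /e/, which is a vowel, so the accusative suffix is -u, giving *luwsuopereu*.

luwsuopereu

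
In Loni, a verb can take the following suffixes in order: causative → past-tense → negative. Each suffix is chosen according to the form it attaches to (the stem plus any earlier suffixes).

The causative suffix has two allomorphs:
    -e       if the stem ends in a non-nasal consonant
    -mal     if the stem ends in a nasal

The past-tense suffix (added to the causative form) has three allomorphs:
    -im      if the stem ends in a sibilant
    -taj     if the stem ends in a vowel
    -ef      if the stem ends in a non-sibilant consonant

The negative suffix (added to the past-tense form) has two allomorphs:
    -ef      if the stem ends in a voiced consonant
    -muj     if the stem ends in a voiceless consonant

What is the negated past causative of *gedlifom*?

Since the final consonant of *gedlifom* is /m/ (a nasal), it takes -mal, giving *gedlifommal*.
Since the final sound of the causative form *gedlifommal* is /l/ (a non-sibilant consonant), it takes -ef, giving *gedlifommalef*.
The final consonant of the past-tense form *gedlifommalef* is /f/, which is voiceless, so the negative suffix is -muj, giving *gedlifommalefmuj*.

gedlifommalefmuj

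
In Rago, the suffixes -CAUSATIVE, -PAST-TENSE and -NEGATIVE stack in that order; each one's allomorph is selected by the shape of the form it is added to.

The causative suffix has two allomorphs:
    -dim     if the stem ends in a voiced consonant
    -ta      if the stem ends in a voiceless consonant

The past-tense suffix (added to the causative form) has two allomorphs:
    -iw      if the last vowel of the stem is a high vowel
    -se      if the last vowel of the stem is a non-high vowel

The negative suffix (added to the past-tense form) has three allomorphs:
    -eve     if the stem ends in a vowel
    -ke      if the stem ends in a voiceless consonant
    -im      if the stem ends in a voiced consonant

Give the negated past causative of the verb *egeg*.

The final consonant of *egeg* is /g/, which is voiced, so the causative suffix is -dim, giving *egegdim*.
The causative form *egegdim* — last vowel /i/ (a high vowel) → -iw → *egegdimiw*.
The final sound of the past-tense form *egegdimiw* is /w/, which is a voiced consonant, so the negative suffix is -im, giving *egegdimiwim*.

egegdimiwim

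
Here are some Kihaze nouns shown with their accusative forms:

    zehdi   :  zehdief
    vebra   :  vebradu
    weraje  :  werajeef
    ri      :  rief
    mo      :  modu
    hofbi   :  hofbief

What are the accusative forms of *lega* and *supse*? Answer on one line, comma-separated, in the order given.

Looking at the last vowel of each stem: -ef when the last vowel of the stem is a front vowel (*zehdi*, *weraje*, *ri*, *hofbi*); -du when the last vowel of the stem is a back vowel (*vebra*, *mo*).
The last vowel of *lega* is /a/, which is a back vowel, so the suffix is -du, giving *legadu*.
*supse*: last vowel = /e/, a front vowel → -ef → *supseef*.

legadu, supseef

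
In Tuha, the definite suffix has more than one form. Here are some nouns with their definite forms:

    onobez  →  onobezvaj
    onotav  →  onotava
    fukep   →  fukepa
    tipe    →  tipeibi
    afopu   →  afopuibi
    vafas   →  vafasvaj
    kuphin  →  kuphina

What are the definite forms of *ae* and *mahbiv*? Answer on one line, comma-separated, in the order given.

aeibi, mahbiva

The pattern is sibilance of the final sound: -vaj when the stem ends in a sibilant (*onobez*, *vafas*); -a when the stem ends in a non-sibilant consonant (*onotav*, *fukep*, *kuphin*); -ibi when the stem ends in a vowel (*tipe*, *afopu*).
The final sound of *ae* is /e/, which is a vowel, so the suffix is -ibi, giving *aeibi*.
Since the final sound of *mahbiv* is /v/ (a non-sibilant consonant), it takes -a, giving *mahbiva*.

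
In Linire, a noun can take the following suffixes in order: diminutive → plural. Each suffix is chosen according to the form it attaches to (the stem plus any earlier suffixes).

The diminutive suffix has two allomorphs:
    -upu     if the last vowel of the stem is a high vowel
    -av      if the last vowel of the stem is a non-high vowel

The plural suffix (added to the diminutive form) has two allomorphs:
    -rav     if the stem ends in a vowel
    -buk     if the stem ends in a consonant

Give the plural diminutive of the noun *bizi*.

biziupurav

*bizi* — last vowel /i/ (a high vowel) → -upu → *biziupu*.
The diminutive form *biziupu* — final sound /u/ (a vowel) → -rav → *biziupurav*.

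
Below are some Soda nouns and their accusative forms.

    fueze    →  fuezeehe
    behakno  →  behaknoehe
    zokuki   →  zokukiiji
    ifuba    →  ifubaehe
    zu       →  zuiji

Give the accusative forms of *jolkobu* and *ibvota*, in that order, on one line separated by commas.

The suffix is conditioned by the last vowel: -iji when the last vowel of the stem is a high vowel (*zokuki*, *zu*); -ehe when the last vowel of the stem is a non-high vowel (*fueze*, *behakno*, *ifuba*).
*jolkobu*: last vowel = /u/, a high vowel → -iji → *jolkobuiji*.
Since the last vowel of *ibvota* is /a/ (a non-high vowel), it takes -ehe, giving *ibvotaehe*.

jolkobuiji, ibvotaehe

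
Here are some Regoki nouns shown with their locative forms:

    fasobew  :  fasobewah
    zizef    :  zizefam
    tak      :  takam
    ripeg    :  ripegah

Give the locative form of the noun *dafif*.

Looking at the final consonant of each stem: -am when the stem ends in a voiceless consonant (*zizef*, *tak*); -ah when the stem ends in a voiced consonant (*fasobew*, *ripeg*).
Since the final consonant of *dafif* is /f/ (voiceless), it takes -am, giving *dafifam*.

dafifam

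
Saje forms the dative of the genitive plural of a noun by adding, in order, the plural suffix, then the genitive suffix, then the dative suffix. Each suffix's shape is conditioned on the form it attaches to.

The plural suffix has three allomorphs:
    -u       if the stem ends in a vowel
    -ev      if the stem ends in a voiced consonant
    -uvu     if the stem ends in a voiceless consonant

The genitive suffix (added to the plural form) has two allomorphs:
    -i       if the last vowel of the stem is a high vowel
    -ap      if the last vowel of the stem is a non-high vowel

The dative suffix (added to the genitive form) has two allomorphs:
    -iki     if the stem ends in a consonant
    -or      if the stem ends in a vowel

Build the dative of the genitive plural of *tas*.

Since the final sound of *tas* is /s/ (a voiceless consonant), it takes -uvu, giving *tasuvu*.
Since the last vowel of the plural form *tasuvu* is /u/ (a high vowel), it takes -i, giving *tasuvui*.
Since the final sound of the genitive form *tasuvui* is /i/ (a vowel), it takes -or, giving *tasuvuior*.

tasuvuior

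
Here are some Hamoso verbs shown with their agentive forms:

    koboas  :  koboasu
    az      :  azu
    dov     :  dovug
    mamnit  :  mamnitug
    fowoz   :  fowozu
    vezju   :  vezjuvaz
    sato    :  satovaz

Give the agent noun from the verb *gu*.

The suffix is conditioned by the final sound: -u when the stem ends in a sibilant (*koboas*, *az*, *fowoz*); -ug when the stem ends in a non-sibilant consonant (*dov*, *mamnit*); -vaz when the stem ends in a vowel (*vezju*, *sato*).
*gu* — final sound /u/ (a vowel) → -vaz → *guvaz*.

guvaz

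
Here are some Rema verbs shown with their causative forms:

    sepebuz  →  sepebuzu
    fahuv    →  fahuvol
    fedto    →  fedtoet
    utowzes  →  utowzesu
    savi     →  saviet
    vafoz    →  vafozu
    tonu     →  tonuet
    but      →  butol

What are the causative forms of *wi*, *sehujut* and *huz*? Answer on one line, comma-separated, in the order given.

The alternation tracks the final sound of the stem — -u when the stem ends in a sibilant (*sepebuz*, *utowzes*, *vafoz*); -ol when the stem ends in a non-sibilant consonant (*fahuv*, *but*); -et when the stem ends in a vowel (*fedto*, *savi*, *tonu*).
The final sound of *wi* is /i/, which is a vowel, so the suffix is -et, giving *wiet*.
*sehujut* — final sound /t/ (a non-sibilant consonant) → -ol → *sehujutol*.
The final sound of *huz* is /z/, which is a sibilant, so the suffix is -u, giving *huzu*.

wiet, sehujutol, huzu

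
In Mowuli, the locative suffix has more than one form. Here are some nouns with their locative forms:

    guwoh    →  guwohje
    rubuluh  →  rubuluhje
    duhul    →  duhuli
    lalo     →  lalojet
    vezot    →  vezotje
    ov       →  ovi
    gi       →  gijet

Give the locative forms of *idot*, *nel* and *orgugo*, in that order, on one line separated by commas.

Looking at the final sound of each stem: -je when the stem ends in a voiceless consonant (*guwoh*, *rubuluh*, *vezot*); -i when the stem ends in a voiced consonant (*duhul*, *ov*); -jet when the stem ends in a vowel (*lalo*, *gi*).
Since the final sound of *idot* is /t/ (a voiceless consonant), it takes -je, giving *idotje*.
*nel*: final sound = /l/, a voiced consonant → -i → *neli*.
The final sound of *orgugo* is /o/, which is a vowel, so the suffix is -jet, giving *orgugojet*.

idotje, neli, orgugojet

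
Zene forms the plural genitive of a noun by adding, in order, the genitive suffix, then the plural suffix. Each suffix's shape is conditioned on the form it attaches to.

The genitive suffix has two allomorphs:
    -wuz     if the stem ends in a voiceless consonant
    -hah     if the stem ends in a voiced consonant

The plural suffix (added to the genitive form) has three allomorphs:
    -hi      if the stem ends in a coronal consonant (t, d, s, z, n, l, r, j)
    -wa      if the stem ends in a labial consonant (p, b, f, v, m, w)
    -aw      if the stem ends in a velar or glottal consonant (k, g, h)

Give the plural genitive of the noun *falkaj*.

*falkaj* — final consonant /j/ (voiced) → -hah → *falkajhah*.
Since the final consonant of the genitive form *falkajhah* is /h/ (velar/glottal), it takes -aw, giving *falkajhahaw*.

falkajhahaw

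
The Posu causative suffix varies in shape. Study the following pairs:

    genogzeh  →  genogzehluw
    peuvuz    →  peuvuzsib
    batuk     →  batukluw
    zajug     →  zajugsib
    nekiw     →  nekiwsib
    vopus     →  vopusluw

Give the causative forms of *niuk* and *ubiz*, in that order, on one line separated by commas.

The pattern is voicing of the final consonant: -luw when the stem ends in a voiceless consonant (*genogzeh*, *batuk*, *vopus*); -sib when the stem ends in a voiced consonant (*peuvuz*, *zajug*, *nekiw*).
*niuk* — final consonant /k/ (voiceless) → -luw → *niukluw*.
Since the final consonant of *ubiz* is /z/ (voiced), it takes -sib, giving *ubizsib*.

niukluw, ubizsib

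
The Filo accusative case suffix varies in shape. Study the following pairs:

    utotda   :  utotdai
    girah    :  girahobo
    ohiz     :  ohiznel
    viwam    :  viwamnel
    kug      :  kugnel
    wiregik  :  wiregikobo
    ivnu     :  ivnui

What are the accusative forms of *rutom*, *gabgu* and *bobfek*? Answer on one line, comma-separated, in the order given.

The pattern is voicing of the final sound: -obo when the stem ends in a voiceless consonant (*girah*, *wiregik*); -nel when the stem ends in a voiced consonant (*ohiz*, *viwam*, *kug*); -i when the stem ends in a vowel (*utotda*, *ivnu*).
*rutom*: final sound = /m/, a voiced consonant → -nel → *rutomnel*.
*gabgu*: final sound = /u/, a vowel → -i → *gabgui*.
The final sound of *bobfek* is /k/, which is a voiceless consonant, so the suffix is -obo, giving *bobfekobo*.

rutomnel, gabgui, bobfekobo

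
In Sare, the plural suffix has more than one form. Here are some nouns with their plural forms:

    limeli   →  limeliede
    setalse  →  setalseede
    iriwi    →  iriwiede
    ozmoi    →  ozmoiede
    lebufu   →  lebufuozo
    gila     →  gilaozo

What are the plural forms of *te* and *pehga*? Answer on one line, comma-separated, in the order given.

The alternation tracks the last vowel of the stem — -ede when the last vowel of the stem is a front vowel (*limeli*, *setalse*, *iriwi*, *ozmoi*); -ozo when the last vowel of the stem is a back vowel (*lebufu*, *gila*).
Since the last vowel of *te* is /e/ (a front vowel), it takes -ede, giving *teede*.
Since the last vowel of *pehga* is /a/ (a back vowel), it takes -ozo, giving *pehgaozo*.

teede, pehgaozo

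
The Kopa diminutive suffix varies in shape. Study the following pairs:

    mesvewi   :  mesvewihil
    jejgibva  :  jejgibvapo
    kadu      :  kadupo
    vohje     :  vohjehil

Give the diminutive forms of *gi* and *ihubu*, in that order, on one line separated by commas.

gihil, ihubupo

The suffix is conditioned by the last vowel: -hil when the last vowel of the stem is a front vowel (*mesvewi*, *vohje*); -po when the last vowel of the stem is a back vowel (*jejgibva*, *kadu*).
*gi*: last vowel = /i/, a front vowel → -hil → *gihil*.
*ihubu*: last vowel = /u/, a back vowel → -po → *ihubupo*.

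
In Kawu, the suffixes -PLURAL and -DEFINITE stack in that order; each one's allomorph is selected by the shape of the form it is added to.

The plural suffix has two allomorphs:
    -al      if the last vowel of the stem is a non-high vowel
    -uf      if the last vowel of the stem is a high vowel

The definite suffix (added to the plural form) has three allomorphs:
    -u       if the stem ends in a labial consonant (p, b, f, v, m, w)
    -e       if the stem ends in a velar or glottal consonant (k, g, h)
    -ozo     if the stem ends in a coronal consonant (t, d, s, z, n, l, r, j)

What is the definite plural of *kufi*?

kufiufu

*kufi*: last vowel = /i/, a high vowel → -uf → *kufiuf*.
The plural form *kufiuf* — final consonant /f/ (labial) → -u → *kufiufu*.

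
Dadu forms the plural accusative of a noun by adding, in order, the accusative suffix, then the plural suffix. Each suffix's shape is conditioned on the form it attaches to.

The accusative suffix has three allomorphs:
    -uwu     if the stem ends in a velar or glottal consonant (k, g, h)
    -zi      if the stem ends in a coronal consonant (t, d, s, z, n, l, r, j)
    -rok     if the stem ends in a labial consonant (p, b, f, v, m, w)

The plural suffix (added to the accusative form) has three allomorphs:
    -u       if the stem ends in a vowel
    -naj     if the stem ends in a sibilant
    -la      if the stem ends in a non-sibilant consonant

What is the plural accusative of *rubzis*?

*rubzis* — final consonant /s/ (coronal) → -zi → *rubziszi*.
The accusative form *rubziszi* — final sound /i/ (a vowel) → -u → *rubzisziu*.

rubzisziu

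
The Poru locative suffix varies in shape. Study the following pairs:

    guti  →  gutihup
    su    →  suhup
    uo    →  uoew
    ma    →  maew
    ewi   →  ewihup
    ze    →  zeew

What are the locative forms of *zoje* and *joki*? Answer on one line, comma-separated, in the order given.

Looking at the last vowel of each stem: -hup when the last vowel of the stem is a high vowel (*guti*, *su*, *ewi*); -ew when the last vowel of the stem is a non-high vowel (*uo*, *ma*, *ze*).
The last vowel of *zoje* is /e/, which is a non-high vowel, so the suffix is -ew, giving *zojeew*.
The last vowel of *joki* is /i/, which is a high vowel, so the suffix is -hup, giving *jokihup*.

zojeew, jokihup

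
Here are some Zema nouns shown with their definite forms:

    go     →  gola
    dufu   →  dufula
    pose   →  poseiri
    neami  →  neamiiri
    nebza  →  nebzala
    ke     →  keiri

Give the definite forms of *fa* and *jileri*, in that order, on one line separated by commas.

The alternation tracks the last vowel of the stem — -iri when the last vowel of the stem is a front vowel (*pose*, *neami*, *ke*); -la when the last vowel of the stem is a back vowel (*go*, *dufu*, *nebza*).
*fa*: last vowel = /a/, a back vowel → -la → *fala*.
*jileri*: last vowel = /i/, a front vowel → -iri → *jileriiri*.

fala, jileriiri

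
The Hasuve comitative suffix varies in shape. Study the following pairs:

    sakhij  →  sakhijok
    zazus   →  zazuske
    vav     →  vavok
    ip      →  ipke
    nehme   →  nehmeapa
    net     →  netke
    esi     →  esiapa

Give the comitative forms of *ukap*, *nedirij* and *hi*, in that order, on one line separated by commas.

Looking at the final sound of each stem: -ke when the stem ends in a voiceless consonant (*zazus*, *ip*, *net*); -ok when the stem ends in a voiced consonant (*sakhij*, *vav*); -apa when the stem ends in a vowel (*nehme*, *esi*).
*ukap* — final sound /p/ (a voiceless consonant) → -ke → *ukapke*.
Since the final sound of *nedirij* is /j/ (a voiced consonant), it takes -ok, giving *nedirijok*.
*hi* — final sound /i/ (a vowel) → -apa → *hiapa*.

ukapke, nedirijok, hiapa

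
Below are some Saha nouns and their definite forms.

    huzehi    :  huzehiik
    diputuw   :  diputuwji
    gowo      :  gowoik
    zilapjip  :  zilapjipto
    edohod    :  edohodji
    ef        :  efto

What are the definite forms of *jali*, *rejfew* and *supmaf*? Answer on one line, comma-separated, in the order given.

The alternation tracks the final sound of the stem — -to when the stem ends in a voiceless consonant (*zilapjip*, *ef*); -ji when the stem ends in a voiced consonant (*diputuw*, *edohod*); -ik when the stem ends in a vowel (*huzehi*, *gowo*).
*jali*: final sound = /i/, a vowel → -ik → *jaliik*.
*rejfew* — final sound /w/ (a voiced consonant) → -ji → *rejfewji*.
*supmaf* — final sound /f/ (a voiceless consonant) → -to → *supmafto*.

jaliik, rejfewji, supmafto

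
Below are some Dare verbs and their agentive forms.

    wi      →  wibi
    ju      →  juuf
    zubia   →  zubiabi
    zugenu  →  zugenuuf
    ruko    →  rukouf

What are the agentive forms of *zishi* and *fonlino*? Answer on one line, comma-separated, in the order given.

zishibi, fonlinouf

The suffix is conditioned by the last vowel: -uf when the last vowel of the stem is a rounded vowel (*ju*, *zugenu*, *ruko*); -bi when the last vowel of the stem is an unrounded vowel (*wi*, *zubia*).
Since the last vowel of *zishi* is /i/ (an unrounded vowel), it takes -bi, giving *zishibi*.
The last vowel of *fonlino* is /o/, which is a rounded vowel, so the suffix is -uf, giving *fonlinouf*.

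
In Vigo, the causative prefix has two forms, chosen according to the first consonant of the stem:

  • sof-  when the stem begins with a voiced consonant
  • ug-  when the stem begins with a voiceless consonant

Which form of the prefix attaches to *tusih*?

ug-

*tusih*: first consonant = /t/, voiceless → ug-.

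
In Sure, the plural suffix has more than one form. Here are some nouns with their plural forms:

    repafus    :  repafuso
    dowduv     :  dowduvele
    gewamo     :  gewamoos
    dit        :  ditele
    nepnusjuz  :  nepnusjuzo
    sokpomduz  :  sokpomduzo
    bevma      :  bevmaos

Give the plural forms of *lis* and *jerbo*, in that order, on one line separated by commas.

liso, jerboos

The pattern is sibilance of the final sound: -o when the stem ends in a sibilant (*repafus*, *nepnusjuz*, *sokpomduz*); -ele when the stem ends in a non-sibilant consonant (*dowduv*, *dit*); -os when the stem ends in a vowel (*gewamo*, *bevma*).
*lis*: final sound = /s/, a sibilant → -o → *liso*.
*jerbo*: final sound = /o/, a vowel → -os → *jerboos*.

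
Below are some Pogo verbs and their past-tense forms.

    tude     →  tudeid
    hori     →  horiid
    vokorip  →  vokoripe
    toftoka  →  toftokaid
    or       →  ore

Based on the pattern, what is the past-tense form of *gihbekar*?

Looking at the final sound of each stem: -e when the stem ends in a consonant (*vokorip*, *or*); -id when the stem ends in a vowel (*tude*, *hori*, *toftoka*).
*gihbekar* — final sound /r/ (a consonant) → -e → *gihbekare*.

gihbekare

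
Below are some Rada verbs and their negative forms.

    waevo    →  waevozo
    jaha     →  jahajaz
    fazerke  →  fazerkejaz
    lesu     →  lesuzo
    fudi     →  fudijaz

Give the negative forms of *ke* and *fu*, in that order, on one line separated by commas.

kejaz, fuzo

The suffix is conditioned by the last vowel: -zo when the last vowel of the stem is a rounded vowel (*waevo*, *lesu*); -jaz when the last vowel of the stem is an unrounded vowel (*jaha*, *fazerke*, *fudi*).
Since the last vowel of *ke* is /e/ (an unrounded vowel), it takes -jaz, giving *kejaz*.
*fu* — last vowel /u/ (a rounded vowel) → -zo → *fuzo*.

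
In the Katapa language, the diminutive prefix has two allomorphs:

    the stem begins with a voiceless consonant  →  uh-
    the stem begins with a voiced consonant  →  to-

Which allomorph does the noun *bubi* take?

Since the first consonant of *bubi* is /b/ (voiced), it takes to-.

to-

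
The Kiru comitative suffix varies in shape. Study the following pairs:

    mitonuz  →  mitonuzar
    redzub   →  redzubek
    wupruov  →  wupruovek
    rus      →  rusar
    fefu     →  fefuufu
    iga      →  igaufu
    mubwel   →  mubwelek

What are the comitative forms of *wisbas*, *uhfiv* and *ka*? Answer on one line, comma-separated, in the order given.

Looking at the final sound of each stem: -ar when the stem ends in a sibilant (*mitonuz*, *rus*); -ek when the stem ends in a non-sibilant consonant (*redzub*, *wupruov*, *mubwel*); -ufu when the stem ends in a vowel (*fefu*, *iga*).
The final sound of *wisbas* is /s/, which is a sibilant, so the suffix is -ar, giving *wisbasar*.
*uhfiv* — final sound /v/ (a non-sibilant consonant) → -ek → *uhfivek*.
The final sound of *ka* is /a/, which is a vowel, so the suffix is -ufu, giving *kaufu*.

wisbasar, uhfivek, kaufu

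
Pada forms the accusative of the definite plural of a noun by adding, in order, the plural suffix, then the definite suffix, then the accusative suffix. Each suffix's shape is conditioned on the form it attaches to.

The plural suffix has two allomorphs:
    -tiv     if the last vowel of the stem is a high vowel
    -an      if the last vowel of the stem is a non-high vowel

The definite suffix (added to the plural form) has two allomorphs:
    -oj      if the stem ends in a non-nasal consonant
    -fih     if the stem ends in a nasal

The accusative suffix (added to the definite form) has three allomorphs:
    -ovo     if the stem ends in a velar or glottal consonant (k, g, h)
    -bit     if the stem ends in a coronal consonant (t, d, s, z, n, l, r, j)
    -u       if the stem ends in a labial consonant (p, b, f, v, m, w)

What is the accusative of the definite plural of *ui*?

uitivojbit

*ui* — last vowel /i/ (a high vowel) → -tiv → *uitiv*.
The final consonant of the plural form *uitiv* is /v/, which is non-nasal, so the definite suffix is -oj, giving *uitivoj*.
Since the final consonant of the definite form *uitivoj* is /j/ (coronal), it takes -bit, giving *uitivojbit*.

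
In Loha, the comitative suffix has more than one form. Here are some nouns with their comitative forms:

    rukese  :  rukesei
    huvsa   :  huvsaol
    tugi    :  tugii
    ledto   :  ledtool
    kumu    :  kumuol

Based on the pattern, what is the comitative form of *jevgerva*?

The pattern is front/back vowel harmony: -i when the last vowel of the stem is a front vowel (*rukese*, *tugi*); -ol when the last vowel of the stem is a back vowel (*huvsa*, *ledto*, *kumu*).
*jevgerva* — last vowel /a/ (a back vowel) → -ol → *jevgervaol*.

jevgervaol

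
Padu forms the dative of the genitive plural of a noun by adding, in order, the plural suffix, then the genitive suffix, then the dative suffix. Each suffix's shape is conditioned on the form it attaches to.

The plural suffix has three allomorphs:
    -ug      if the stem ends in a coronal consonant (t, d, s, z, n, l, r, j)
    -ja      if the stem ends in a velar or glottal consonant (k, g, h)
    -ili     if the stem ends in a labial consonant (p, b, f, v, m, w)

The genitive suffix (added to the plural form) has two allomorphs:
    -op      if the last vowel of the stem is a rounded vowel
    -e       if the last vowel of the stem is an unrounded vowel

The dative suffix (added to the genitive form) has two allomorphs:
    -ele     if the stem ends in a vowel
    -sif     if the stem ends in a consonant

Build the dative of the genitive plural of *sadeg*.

*sadeg*: final consonant = /g/, velar/glottal → -ja → *sadegja*.
The plural form *sadegja*: last vowel = /a/, an unrounded vowel → -e → *sadegjae*.
The genitive form *sadegjae*: final sound = /e/, a vowel → -ele → *sadegjaeele*.

sadegjaeele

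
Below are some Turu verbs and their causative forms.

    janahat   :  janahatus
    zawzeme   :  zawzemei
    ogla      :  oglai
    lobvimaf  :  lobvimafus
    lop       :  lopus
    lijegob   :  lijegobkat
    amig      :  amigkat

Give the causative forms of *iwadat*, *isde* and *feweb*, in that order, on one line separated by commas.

The pattern is voicing of the final sound: -us when the stem ends in a voiceless consonant (*janahat*, *lobvimaf*, *lop*); -kat when the stem ends in a voiced consonant (*lijegob*, *amig*); -i when the stem ends in a vowel (*zawzeme*, *ogla*).
*iwadat*: final sound = /t/, a voiceless consonant → -us → *iwadatus*.
*isde*: final sound = /e/, a vowel → -i → *isdei*.
*feweb* — final sound /b/ (a voiced consonant) → -kat → *fewebkat*.

iwadatus, isdei, fewebkat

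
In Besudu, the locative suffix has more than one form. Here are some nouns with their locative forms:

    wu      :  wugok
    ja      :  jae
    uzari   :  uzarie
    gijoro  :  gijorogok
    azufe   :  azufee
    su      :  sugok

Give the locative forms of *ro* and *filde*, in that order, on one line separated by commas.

rogok, fildee

The suffix is conditioned by the last vowel: -gok when the last vowel of the stem is a rounded vowel (*wu*, *gijoro*, *su*); -e when the last vowel of the stem is an unrounded vowel (*ja*, *uzari*, *azufe*).
The last vowel of *ro* is /o/, which is a rounded vowel, so the suffix is -gok, giving *rogok*.
*filde* — last vowel /e/ (an unrounded vowel) → -e → *fildee*.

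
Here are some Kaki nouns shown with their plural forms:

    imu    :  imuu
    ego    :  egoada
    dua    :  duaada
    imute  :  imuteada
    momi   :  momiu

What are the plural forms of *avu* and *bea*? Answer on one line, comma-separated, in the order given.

The suffix is conditioned by the last vowel: -u when the last vowel of the stem is a high vowel (*imu*, *momi*); -ada when the last vowel of the stem is a non-high vowel (*ego*, *dua*, *imute*).
The last vowel of *avu* is /u/, which is a high vowel, so the suffix is -u, giving *avuu*.
Since the last vowel of *bea* is /a/ (a non-high vowel), it takes -ada, giving *beaada*.

avuu, beaada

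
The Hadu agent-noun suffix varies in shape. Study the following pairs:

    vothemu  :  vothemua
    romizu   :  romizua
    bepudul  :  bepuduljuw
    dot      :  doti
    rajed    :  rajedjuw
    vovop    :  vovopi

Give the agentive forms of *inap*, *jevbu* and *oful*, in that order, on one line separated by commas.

The pattern is voicing of the final sound: -i when the stem ends in a voiceless consonant (*dot*, *vovop*); -juw when the stem ends in a voiced consonant (*bepudul*, *rajed*); -a when the stem ends in a vowel (*vothemu*, *romizu*).
*inap* — final sound /p/ (a voiceless consonant) → -i → *inapi*.
*jevbu*: final sound = /u/, a vowel → -a → *jevbua*.
The final sound of *oful* is /l/, which is a voiced consonant, so the suffix is -juw, giving *ofuljuw*.

inapi, jevbua, ofuljuw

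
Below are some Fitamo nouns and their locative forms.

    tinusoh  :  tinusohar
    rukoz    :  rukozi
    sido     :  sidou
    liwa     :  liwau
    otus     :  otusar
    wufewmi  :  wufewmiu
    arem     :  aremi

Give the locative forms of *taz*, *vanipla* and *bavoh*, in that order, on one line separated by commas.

The pattern is voicing of the final sound: -ar when the stem ends in a voiceless consonant (*tinusoh*, *otus*); -i when the stem ends in a voiced consonant (*rukoz*, *arem*); -u when the stem ends in a vowel (*sido*, *liwa*, *wufewmi*).
The final sound of *taz* is /z/, which is a voiced consonant, so the suffix is -i, giving *tazi*.
*vanipla* — final sound /a/ (a vowel) → -u → *vaniplau*.
Since the final sound of *bavoh* is /h/ (a voiceless consonant), it takes -ar, giving *bavohar*.

tazi, vaniplau, bavohar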